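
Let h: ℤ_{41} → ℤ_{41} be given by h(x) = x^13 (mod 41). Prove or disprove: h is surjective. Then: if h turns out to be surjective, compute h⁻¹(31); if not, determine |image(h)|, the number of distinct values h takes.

Since 41 is prime, the nonzero elements of ℤ_{41} form a cyclic group of order 40.
As gcd(13, 40) = 1, raising to the 13th power is a bijection on this group: if s^13 ≡ t^13 then (st^{−1})^13 = 1, and the only element of order dividing gcd(13, 40) = 1 is 1, so s = t.
With h(0) = 0 this makes h injective on all of ℤ_{41}, hence bijective (finite equal-size domain and codomain). In particular h is surjective.
Since h is surjective, we find the preimage of 31. The inverse of x ↦ x^13 on (ℤ_{41})^× is x ↦ x^37, because 13·37 = 481 = 12·40 + 1 ≡ 1 (mod 40) and x^{40} = 1 for x ≠ 0 (Fermat). So h⁻¹(31) = 31^37 mod 41.
Repeated squaring mod 41: 31^1 ≡ 31, 31^2 ≡ 31² = 961 ≡ 18, 31^4 ≡ 18² = 324 ≡ 37, 31^8 ≡ 37² = 1369 ≡ 16, 31^16 ≡ 16² = 256 ≡ 10, 31^32 ≡ 10² = 100 ≡ 18. Since 37 = 32 + 4 + 1, 31^37 ≡ 18·37·31: 18·37 = 666 ≡ 10, then 10·31 = 310 ≡ 23. So 31^37 ≡ 23 (mod 41).
Hence h⁻¹(31) = 23.

23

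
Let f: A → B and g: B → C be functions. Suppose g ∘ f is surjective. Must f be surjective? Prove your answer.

not surjective

No. Take A = {0, 1, 2}, B = {0, 1, 2, 3, 4}, C = {0}, f(a) = 0 for every a ∈ A, and g(b) = 0 for every b ∈ B.
Then g ∘ f is surjective onto {0}, but 4 ∈ B has no preimage under f, so f is not surjective.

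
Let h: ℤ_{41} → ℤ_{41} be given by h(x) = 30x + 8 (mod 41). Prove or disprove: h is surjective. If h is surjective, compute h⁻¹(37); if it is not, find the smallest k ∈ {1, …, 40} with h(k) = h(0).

Since gcd(30, 41) = 1, 30 is invertible modulo 41. Euclid's algorithm: 41 = 1·30 + 11, 30 = 2·11 + 8, 11 = 1·8 + 3, 8 = 2·3 + 2, 3 = 1·2 + 1; back-substituting gives 1 = 26·30 − 19·41, so 30⁻¹ ≡ 26 (mod 41).
For any y ∈ ℤ_{41}, x = 26(y − 8) mod 41 satisfies h(x) = 30·26(y − 8) + 8 ≡ y (since 30·26 ≡ 1 mod 41). So every y has a preimage.
Therefore h is surjective.
Since h is surjective, we find h⁻¹(37): we need 30x ≡ 37 − 8 ≡ 29 (mod 41). Using 30⁻¹ = 26: x ≡ 26·29 = 754 = 18·41 + 16, so x = 16.
Check: h(16) = 30·16 + 8 = 488 = 11·41 + 37 ≡ 37 (mod 41).

16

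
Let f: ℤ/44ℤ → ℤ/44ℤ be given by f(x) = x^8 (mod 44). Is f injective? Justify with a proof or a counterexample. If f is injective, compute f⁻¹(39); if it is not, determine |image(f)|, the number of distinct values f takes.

f(10): Repeated squaring mod 44: 10^1 ≡ 10, 10^2 ≡ 10² = 100 ≡ 12, 10^4 ≡ 12² = 144 ≡ 12, 10^8 ≡ 12² = 144 ≡ 12. So 10^8 ≡ 12 (mod 44).
f(12): Repeated squaring mod 44: 12^1 ≡ 12, 12^2 ≡ 12² = 144 ≡ 12, 12^4 ≡ 12² = 144 ≡ 12, 12^8 ≡ 12² = 144 ≡ 12. So 12^8 ≡ 12 (mod 44).
So f(10) = f(12) = 12 while 10 ≠ 12, thus f is not injective.
Since f is not injective, we determine |image(f)|. Computing x^8 mod 44 for each x (by repeated squaring, reducing mod 44 at every step), the values f(0), f(1), …, f(43) are: 0, 1, 36, 5, 20, 37, 4, 9, 16, 25, 12, 33, 12, 25, 16, 9, 4, 37, 20, 5, 36, 1, 0, 1, 36, 5, 20, 37, 4, 9, 16, 25, 12, 33, 12, 25, 16, 9, 4, 37, 20, 5, 36, 1.
The distinct values are {0, 1, 4, 5, 9, 12, 16, 20, 25, 33, 36, 37}; there are 12 of them.

12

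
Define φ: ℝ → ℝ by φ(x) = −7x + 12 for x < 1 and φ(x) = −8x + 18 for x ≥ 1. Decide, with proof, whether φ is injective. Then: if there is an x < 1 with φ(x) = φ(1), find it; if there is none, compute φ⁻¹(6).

2/7

Both pieces are strictly decreasing (slopes −7 and −8), so each is injective on its own interval.
The left piece maps (−∞, 1) onto (5, ∞); the right piece maps [1, ∞) onto (−∞, 10].
These images overlap. In particular φ(1) = 10 (right piece), and solving −7x + 12 = 10 on the left piece gives x = 2/7 < 1.
So φ(2/7) = φ(1) with 2/7 ≠ 1, and φ is not injective. This x = 2/7 is the requested value below 1.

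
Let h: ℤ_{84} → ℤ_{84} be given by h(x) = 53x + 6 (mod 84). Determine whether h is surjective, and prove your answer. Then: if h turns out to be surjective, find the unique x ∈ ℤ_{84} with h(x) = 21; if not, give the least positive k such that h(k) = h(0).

51

By definition, surjectivity means every element of the codomain has a preimage under h.
Since gcd(53, 84) = 1, 53 is invertible modulo 84. Euclid's algorithm: 84 = 1·53 + 31, 53 = 1·31 + 22, 31 = 1·22 + 9, 22 = 2·9 + 4, 9 = 2·4 + 1; back-substituting gives 1 = 65·53 − 41·84, so 53⁻¹ ≡ 65 (mod 84).
Then y ↦ 65(y − 6) is a two-sided inverse to h, so every y ∈ ℤ_{84} has a preimage.
Hence h is surjective.
Since h is surjective, we find h⁻¹(21): we need 53x ≡ 21 − 6 ≡ 15 (mod 84). Using 53⁻¹ = 65: x ≡ 65·15 = 975 = 11·84 + 51, so x = 51.
Check: h(51) = 53·51 + 6 = 2709 = 32·84 + 21 ≡ 21 (mod 84).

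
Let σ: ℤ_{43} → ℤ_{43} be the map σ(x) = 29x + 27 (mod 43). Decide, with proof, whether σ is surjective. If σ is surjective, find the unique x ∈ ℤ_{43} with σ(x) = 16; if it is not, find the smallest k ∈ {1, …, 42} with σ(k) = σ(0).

Recall: surjectivity means every element of the codomain has a preimage under σ.
Since gcd(29, 43) = 1, 29 is invertible modulo 43. Euclid's algorithm: 43 = 1·29 + 14, 29 = 2·14 + 1; back-substituting gives 1 = 3·29 − 2·43, so 29⁻¹ ≡ 3 (mod 43).
Then y ↦ 3(y − 27) is a two-sided inverse to σ, so every y ∈ ℤ_{43} has a preimage.
Thus σ is surjective.
Since σ is surjective, we compute σ⁻¹(16): solve 29x + 27 ≡ 16 (mod 43), i.e. 29x ≡ 32 (mod 43).
Multiplying by 29⁻¹ = 3 gives x ≡ 3·32 = 96 = 2·43 + 10 ≡ 10 (mod 43).
Check: σ(10) = 29·10 + 27 = 317 = 7·43 + 16 ≡ 16 (mod 43).

10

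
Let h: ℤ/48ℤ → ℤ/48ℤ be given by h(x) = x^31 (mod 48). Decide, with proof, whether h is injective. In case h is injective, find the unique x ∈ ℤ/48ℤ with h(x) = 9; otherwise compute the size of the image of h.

h(0) = 0^31 = 0.
h(6): Repeated squaring mod 48: 6^1 ≡ 6, 6^2 ≡ 6² = 36, 6^4 ≡ 36² = 1296 ≡ 0, 6^8 ≡ 0² = 0, 6^16 ≡ 0² = 0. Since 31 = 16 + 8 + 4 + 2 + 1, 6^31 ≡ 0·0·0·36·6: 0·0 = 0, then 0·0 = 0, then 0·36 = 0, then 0·6 = 0. So 6^31 ≡ 0 (mod 48).
So h(0) = h(6) = 0 while 0 ≠ 6, therefore h is not injective.
Since h is not injective, we determine |image(h)|. Computing x^31 mod 48 for each x (by repeated squaring, reducing mod 48 at every step), the values h(0), h(1), …, h(47) are: 0, 1, 32, 27, 16, 29, 0, 7, 32, 9, 16, 35, 0, 37, 32, 15, 16, 17, 0, 43, 32, 45, 16, 23, 0, 25, 32, 3, 16, 5, 0, 31, 32, 33, 16, 11, 0, 13, 32, 39, 16, 41, 0, 19, 32, 21, 16, 47.
The distinct values are {0, 1, 3, 5, 7, 9, 11, 13, 15, 16, 17, 19, 21, 23, 25, 27, 29, 31, 32, 33, 35, 37, 39, 41, 43, 45, 47}; there are 27 of them.

27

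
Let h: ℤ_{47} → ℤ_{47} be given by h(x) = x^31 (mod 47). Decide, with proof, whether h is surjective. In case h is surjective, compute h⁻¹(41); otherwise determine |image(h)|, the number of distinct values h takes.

Since 47 is prime, the nonzero elements of ℤ_{47} form a cyclic group of order 46.
As gcd(31, 46) = 1, raising to the 31st power is a bijection on this group: if a^31 ≡ b^31 then (ab^{−1})^31 = 1, and the only element of order dividing gcd(31, 46) = 1 is 1, so a = b.
With h(0) = 0 this makes h injective on all of ℤ_{47}, hence bijective (finite equal-size domain and codomain). In particular h is surjective.
Since h is surjective, we find the preimage of 41. The inverse of x ↦ x^31 on (ℤ_{47})^× is x ↦ x^3, because 31·3 = 93 = 2·46 + 1 ≡ 1 (mod 46) and x^{46} = 1 for x ≠ 0 (Fermat). So h⁻¹(41) = 41^3 mod 47.
Repeated squaring mod 47: 41^1 ≡ 41, 41^2 ≡ 41² = 1681 ≡ 36. Since 3 = 2 + 1, 41^3 ≡ 36·41: 36·41 = 1476 ≡ 19. So 41^3 ≡ 19 (mod 47).
Hence h⁻¹(41) = 19.

19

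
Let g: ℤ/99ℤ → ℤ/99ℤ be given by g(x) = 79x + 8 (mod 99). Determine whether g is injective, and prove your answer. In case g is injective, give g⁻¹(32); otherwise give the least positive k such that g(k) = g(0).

Suppose g(u) = g(v) in ℤ/99ℤ. Then 79u + 8 ≡ 79v + 8 (mod 99), therefore 79(u − v) ≡ 0 (mod 99).
Since gcd(79, 99) = 1, 79 is invertible modulo 99, thus u − v ≡ 0 (mod 99), i.e. u = v.
So g is injective.
We now compute 79⁻¹ mod 99 explicitly. Euclid's algorithm: 99 = 1·79 + 20, 79 = 3·20 + 19, 20 = 1·19 + 1; back-substituting gives 1 = 94·79 − 75·99, so 79⁻¹ ≡ 94 (mod 99).
Since g is injective, we compute g⁻¹(32): solve 79x + 8 ≡ 32 (mod 99), i.e. 79x ≡ 24 (mod 99).
Multiplying by 79⁻¹ = 94 gives x ≡ 94·24 = 2256 = 22·99 + 78 ≡ 78 (mod 99).
Check: g(78) = 79·78 + 8 = 6170 = 62·99 + 32 ≡ 32 (mod 99).

78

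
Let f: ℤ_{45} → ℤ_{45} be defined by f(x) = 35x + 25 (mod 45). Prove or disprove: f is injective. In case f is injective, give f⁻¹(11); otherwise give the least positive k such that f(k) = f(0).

We have gcd(35, 45) = 5 > 1. Taking x_1 = 0 and x_2 = 9: f(0) = 25 and f(9) = 35·9 + 25 = 340 ≡ 25 (mod 45).
So f(0) = f(9) while 0 ≠ 9, therefore f is not injective.
Since f is not injective, we find the least positive k with f(k) = f(0): this means 35k ≡ 0 (mod 45), i.e. 45 ∣ 35k. Since gcd(35, 45) = 5, dividing through by 5 this holds exactly when 9 ∣ 7k, and as gcd(7, 9) = 1, exactly when 9 ∣ k.
The smallest positive such k is 9.

9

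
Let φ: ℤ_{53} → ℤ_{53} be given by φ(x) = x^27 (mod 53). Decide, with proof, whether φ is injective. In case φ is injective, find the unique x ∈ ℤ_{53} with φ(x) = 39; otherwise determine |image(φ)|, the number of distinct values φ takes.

Since 53 is prime, the nonzero elements of ℤ_{53} form a cyclic group of order 52.
As gcd(27, 52) = 1, raising to the 27th power is a bijection on this group: if a^27 ≡ b^27 then (ab^{−1})^27 = 1, and the only element of order dividing gcd(27, 52) = 1 is 1, so a = b.
With φ(0) = 0 this makes φ injective on all of ℤ_{53}, hence bijective (finite equal-size domain and codomain). In particular φ is injective.
Since φ is injective, we find the preimage of 39. The inverse of x ↦ x^27 on (ℤ_{53})^× is x ↦ x^27, because 27·27 = 729 = 14·52 + 1 ≡ 1 (mod 52) and x^{52} = 1 for x ≠ 0 (Fermat). So φ⁻¹(39) = 39^27 mod 53.
Repeated squaring mod 53: 39^1 ≡ 39, 39^2 ≡ 39² = 1521 ≡ 37, 39^4 ≡ 37² = 1369 ≡ 44, 39^8 ≡ 44² = 1936 ≡ 28, 39^16 ≡ 28² = 784 ≡ 42. Since 27 = 16 + 8 + 2 + 1, 39^27 ≡ 42·28·37·39: 42·28 = 1176 ≡ 10, then 10·37 = 370 ≡ 52, then 52·39 = 2028 ≡ 14. So 39^27 ≡ 14 (mod 53).
Hence φ⁻¹(39) = 14.

14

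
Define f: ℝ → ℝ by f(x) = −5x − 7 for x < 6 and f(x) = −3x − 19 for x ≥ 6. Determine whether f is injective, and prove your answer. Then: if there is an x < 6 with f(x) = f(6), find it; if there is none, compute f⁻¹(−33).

26/5

Both pieces are strictly decreasing (slopes −5 and −3), so each is injective on its own interval.
The left piece maps (−∞, 6) onto (−37, ∞); the right piece maps [6, ∞) onto (−∞, −37].
These images are disjoint, so no value is attained by both pieces. So f is injective.
Because the two images are disjoint, no x < 6 has f(x) = f(6), so we compute f⁻¹(−33): −33 lies in (−37, ∞), so solve −5x − 7 = −33: x = (−33 + 7)/(−5) = 26/5.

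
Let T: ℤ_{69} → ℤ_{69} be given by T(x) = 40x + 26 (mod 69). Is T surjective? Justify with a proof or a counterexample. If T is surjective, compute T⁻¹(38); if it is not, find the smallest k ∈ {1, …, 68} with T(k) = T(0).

21

By definition, T is surjective if every y in the codomain equals T(x) for some x in the domain.
Since gcd(40, 69) = 1, 40 is invertible modulo 69. Euclid's algorithm: 69 = 1·40 + 29, 40 = 1·29 + 11, 29 = 2·11 + 7, 11 = 1·7 + 4, 7 = 1·4 + 3, 4 = 1·3 + 1; back-substituting gives 1 = 19·40 − 11·69, so 40⁻¹ ≡ 19 (mod 69).
For any y ∈ ℤ_{69}, x = 19(y − 26) mod 69 satisfies T(x) = 40·19(y − 26) + 26 ≡ y (since 40·19 ≡ 1 mod 69). So every y has a preimage.
Therefore T is surjective.
Since T is surjective, we compute T⁻¹(38): solve 40x + 26 ≡ 38 (mod 69), i.e. 40x ≡ 12 (mod 69).
Multiplying by 40⁻¹ = 19 gives x ≡ 19·12 = 228 = 3·69 + 21 ≡ 21 (mod 69).
Check: T(21) = 40·21 + 26 = 866 = 12·69 + 38 ≡ 38 (mod 69).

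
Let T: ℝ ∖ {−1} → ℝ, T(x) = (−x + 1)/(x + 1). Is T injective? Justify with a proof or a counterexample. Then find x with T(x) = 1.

Suppose T(s) = T(t). Cross-multiplying: (−s + 1)(t + 1) = (−t + 1)(s + 1).
Expanding both sides and cancelling the symmetric terms leaves −2·(s − t) = 0. Since −2 ≠ 0, s = t. Thus T is injective.
Solving T(x) = 1: cross-multiplying gives −x + 1 = 1(x + 1), which rearranges to −2x = 0, so x = 0.

0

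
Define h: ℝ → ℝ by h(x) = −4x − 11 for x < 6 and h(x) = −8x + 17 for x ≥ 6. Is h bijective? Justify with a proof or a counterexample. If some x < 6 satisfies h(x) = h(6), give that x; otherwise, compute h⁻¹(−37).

5

Both pieces are strictly decreasing (slopes −4 and −8), so each is injective on its own interval.
The left piece maps (−∞, 6) onto (−35, ∞); the right piece maps [6, ∞) onto (−∞, −31].
These images overlap. In particular h(6) = −31 (right piece), and solving −4x − 11 = −31 on the left piece gives x = 5 < 6.
So h(5) = h(6) with 5 ≠ 6, and h is not injective, hence not bijective. This x = 5 is the requested value below 6.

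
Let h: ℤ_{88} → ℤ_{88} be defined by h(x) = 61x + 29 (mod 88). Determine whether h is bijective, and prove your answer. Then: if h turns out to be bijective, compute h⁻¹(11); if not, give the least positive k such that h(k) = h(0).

If h(s) = h(t), then 61s ≡ 61t (mod 88). Because gcd(61, 88) = 1, we may cancel 61 to get s ≡ t (mod 88).
We now compute 61⁻¹ mod 88 explicitly. Euclid's algorithm: 88 = 1·61 + 27, 61 = 2·27 + 7, 27 = 3·7 + 6, 7 = 1·6 + 1; back-substituting gives 1 = 13·61 − 9·88, so 61⁻¹ ≡ 13 (mod 88).
Then y ↦ 13(y − 29) is a two-sided inverse to h, so every y ∈ ℤ_{88} has a preimage.
Hence h is bijective.
Since h is bijective, we find h⁻¹(11): we need 61x ≡ 11 − 29 ≡ 70 (mod 88). Using 61⁻¹ = 13: x ≡ 13·70 = 910 = 10·88 + 30, so x = 30.
Check: h(30) = 61·30 + 29 = 1859 = 21·88 + 11 ≡ 11 (mod 88).

30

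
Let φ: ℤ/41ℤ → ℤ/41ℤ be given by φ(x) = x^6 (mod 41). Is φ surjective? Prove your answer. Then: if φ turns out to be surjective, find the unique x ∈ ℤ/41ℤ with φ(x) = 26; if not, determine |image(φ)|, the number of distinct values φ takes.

21

φ(20): Repeated squaring mod 41: 20^1 ≡ 20, 20^2 ≡ 20² = 400 ≡ 31, 20^4 ≡ 31² = 961 ≡ 18. Since 6 = 4 + 2, 20^6 ≡ 18·31: 18·31 = 558 ≡ 25. So 20^6 ≡ 25 (mod 41).
φ(21): Repeated squaring mod 41: 21^1 ≡ 21, 21^2 ≡ 21² = 441 ≡ 31, 21^4 ≡ 31² = 961 ≡ 18. Since 6 = 4 + 2, 21^6 ≡ 18·31: 18·31 = 558 ≡ 25. So 21^6 ≡ 25 (mod 41).
So φ(20) = φ(21) = 25 while 20 ≠ 21, so φ is not injective.
A non-injective map from the 41-element set ℤ/41ℤ to itself takes at most 40 distinct values, so it cannot be surjective. Thus φ is not surjective.
Since φ is not surjective, we determine |image(φ)|. Computing x^6 mod 41 for each x (by repeated squaring, reducing mod 41 at every step), the values φ(0), φ(1), …, φ(40) are: 0, 1, 23, 32, 37, 4, 39, 20, 31, 40, 10, 33, 36, 2, 9, 5, 16, 8, 18, 21, 25, 25, 21, 18, 8, 16, 5, 9, 2, 36, 33, 10, 40, 31, 20, 39, 4, 37, 32, 23, 1.
The distinct values are {0, 1, 2, 4, 5, 8, 9, 10, 16, 18, 20, 21, 23, 25, 31, 32, 33, 36, 37, 39, 40}; there are 21 of them.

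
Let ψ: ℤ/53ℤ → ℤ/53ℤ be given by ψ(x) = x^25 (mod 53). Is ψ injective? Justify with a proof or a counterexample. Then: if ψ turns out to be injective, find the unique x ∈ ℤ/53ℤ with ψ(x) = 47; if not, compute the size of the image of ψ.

44

Since 53 is prime, the nonzero elements of ℤ/53ℤ form a cyclic group of order 52.
As gcd(25, 52) = 1, raising to the 25th power is a bijection on this group: if s^25 ≡ t^25 then (st^{−1})^25 = 1, and the only element of order dividing gcd(25, 52) = 1 is 1, so s = t.
With ψ(0) = 0 this makes ψ injective on all of ℤ/53ℤ, hence bijective (finite equal-size domain and codomain). In particular ψ is injective.
Since ψ is injective, we find the preimage of 47. The inverse of x ↦ x^25 on (ℤ/53ℤ)^× is x ↦ x^25, because 25·25 = 625 = 12·52 + 1 ≡ 1 (mod 52) and x^{52} = 1 for x ≠ 0 (Fermat). So ψ⁻¹(47) = 47^25 mod 53.
Repeated squaring mod 53: 47^1 ≡ 47, 47^2 ≡ 47² = 2209 ≡ 36, 47^4 ≡ 36² = 1296 ≡ 24, 47^8 ≡ 24² = 576 ≡ 46, 47^16 ≡ 46² = 2116 ≡ 49. Since 25 = 16 + 8 + 1, 47^25 ≡ 49·46·47: 49·46 = 2254 ≡ 28, then 28·47 = 1316 ≡ 44. So 47^25 ≡ 44 (mod 53).
Hence ψ⁻¹(47) = 44.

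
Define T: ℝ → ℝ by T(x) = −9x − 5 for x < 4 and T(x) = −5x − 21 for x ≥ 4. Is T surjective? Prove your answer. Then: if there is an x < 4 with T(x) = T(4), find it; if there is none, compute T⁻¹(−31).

26/9

Both pieces are strictly decreasing (slopes −9 and −5), so each is injective on its own interval.
The left piece maps (−∞, 4) onto (−41, ∞); the right piece maps [4, ∞) onto (−∞, −41].
These images together cover ℝ, so T is surjective.
Because the two images are disjoint, no x < 4 has T(x) = T(4), so we compute T⁻¹(−31): −31 lies in (−41, ∞), so solve −9x − 5 = −31: x = (−31 + 5)/(−9) = 26/9.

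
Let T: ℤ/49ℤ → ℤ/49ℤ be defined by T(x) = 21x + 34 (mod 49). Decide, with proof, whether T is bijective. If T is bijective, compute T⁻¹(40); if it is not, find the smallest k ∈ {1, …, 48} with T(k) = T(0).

Recall that T is injective if T(a) = T(b) implies a = b.
We have gcd(21, 49) = 7 > 1. Taking a = 0 and b = 7: T(0) = 34 and T(7) = 21·7 + 34 = 181 ≡ 34 (mod 49).
So T(0) = T(7) while 0 ≠ 7, hence T is not injective, hence not bijective.
Since T is not bijective, we find the least positive k with T(k) = T(0): this means 21k ≡ 0 (mod 49), i.e. 49 ∣ 21k. Since gcd(21, 49) = 7, dividing through by 7 this holds exactly when 7 ∣ 3k, and as gcd(3, 7) = 1, exactly when 7 ∣ k.
The smallest positive such k is 7.

7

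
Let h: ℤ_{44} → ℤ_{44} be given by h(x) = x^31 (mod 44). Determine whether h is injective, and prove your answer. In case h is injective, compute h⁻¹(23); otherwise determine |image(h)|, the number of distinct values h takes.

h(0) = 0^31 = 0.
h(22): Repeated squaring mod 44: 22^1 ≡ 22, 22^2 ≡ 22² = 484 ≡ 0, 22^4 ≡ 0² = 0, 22^8 ≡ 0² = 0, 22^16 ≡ 0² = 0. Since 31 = 16 + 8 + 4 + 2 + 1, 22^31 ≡ 0·0·0·0·22: 0·0 = 0, then 0·0 = 0, then 0·0 = 0, then 0·22 = 0. So 22^31 ≡ 0 (mod 44).
So h(0) = h(22) = 0 while 0 ≠ 22, so h is not injective.
Since h is not injective, we determine |image(h)|. Computing x^31 mod 44 for each x (by repeated squaring, reducing mod 44 at every step), the values h(0), h(1), …, h(43) are: 0, 1, 24, 3, 4, 5, 28, 7, 8, 9, 32, 11, 12, 13, 36, 15, 16, 17, 40, 19, 20, 21, 0, 23, 24, 25, 4, 27, 28, 29, 8, 31, 32, 33, 12, 35, 36, 37, 16, 39, 40, 41, 20, 43.
The distinct values are {0, 1, 3, 4, 5, 7, 8, 9, 11, 12, 13, 15, 16, 17, 19, 20, 21, 23, 24, 25, 27, 28, 29, 31, 32, 33, 35, 36, 37, 39, 40, 41, 43}; there are 33 of them.

33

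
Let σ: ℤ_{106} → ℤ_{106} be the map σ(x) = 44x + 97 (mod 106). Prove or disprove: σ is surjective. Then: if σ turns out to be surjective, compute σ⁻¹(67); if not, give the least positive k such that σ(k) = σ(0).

53

By definition, surjectivity means every element of the codomain has a preimage under σ.
Since gcd(44, 106) = 2, we have 44x ≡ 0 (mod 2) for all x, so σ(x) ≡ 1 (mod 2).
But 0 ≢ 1 (mod 2), so 0 ∈ ℤ_{106} has no preimage. Hence σ is not surjective.
Since σ is not surjective, we find the least positive k with σ(k) = σ(0): this means 44k ≡ 0 (mod 106), i.e. 106 ∣ 44k. Since gcd(44, 106) = 2, dividing through by 2 this holds exactly when 53 ∣ 22k, and as gcd(22, 53) = 1, exactly when 53 ∣ k.
The smallest positive such k is 53.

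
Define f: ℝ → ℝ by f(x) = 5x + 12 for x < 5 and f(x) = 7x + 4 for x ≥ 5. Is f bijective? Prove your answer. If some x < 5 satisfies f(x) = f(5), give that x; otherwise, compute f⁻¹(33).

21/5

Both pieces are strictly increasing (slopes 5 and 7), so each is injective on its own interval.
The left piece maps (−∞, 5) onto (−∞, 37); the right piece maps [5, ∞) onto [39, ∞).
The images leave a gap (37 has no preimage), so f is not surjective, hence not bijective.
Because the two images are disjoint, no x < 5 has f(x) = f(5), so we compute f⁻¹(33): 33 lies in (−∞, 37), so solve 5x + 12 = 33: x = (33 − 12)/5 = 21/5.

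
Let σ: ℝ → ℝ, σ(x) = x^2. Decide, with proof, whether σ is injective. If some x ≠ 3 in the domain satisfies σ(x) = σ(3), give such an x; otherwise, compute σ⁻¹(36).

σ(3) = 9 = (−3)^2 = σ(−3) (since 2 is even), with 3 ≠ −3. So σ is not injective.
For the follow-up, such an x exists: taking x = −3 ∈ ℝ gives σ(−3) = 9 = σ(3) with −3 ≠ 3.

-3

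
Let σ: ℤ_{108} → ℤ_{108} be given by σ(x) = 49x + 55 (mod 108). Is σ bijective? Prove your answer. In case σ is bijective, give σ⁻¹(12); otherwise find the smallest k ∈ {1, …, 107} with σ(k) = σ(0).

41

If σ(a) = σ(b), then 49a ≡ 49b (mod 108). Because gcd(49, 108) = 1, we may cancel 49 to get a ≡ b (mod 108).
We now compute 49⁻¹ mod 108 explicitly. Euclid's algorithm: 108 = 2·49 + 10, 49 = 4·10 + 9, 10 = 1·9 + 1; back-substituting gives 1 = 97·49 − 44·108, so 49⁻¹ ≡ 97 (mod 108).
For any y ∈ ℤ_{108}, x = 97(y − 55) mod 108 satisfies σ(x) = 49·97(y − 55) + 55 ≡ y (since 49·97 ≡ 1 mod 108). So every y has a preimage.
Thus σ is bijective.
Since σ is bijective, we compute σ⁻¹(12): solve 49x + 55 ≡ 12 (mod 108), i.e. 49x ≡ 65 (mod 108).
Multiplying by 49⁻¹ = 97 gives x ≡ 97·65 = 6305 = 58·108 + 41 ≡ 41 (mod 108).
Check: σ(41) = 49·41 + 55 = 2064 = 19·108 + 12 ≡ 12 (mod 108).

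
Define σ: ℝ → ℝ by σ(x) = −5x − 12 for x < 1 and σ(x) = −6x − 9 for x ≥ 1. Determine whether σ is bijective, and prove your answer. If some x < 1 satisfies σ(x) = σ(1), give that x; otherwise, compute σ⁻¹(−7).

3/5

Both pieces are strictly decreasing (slopes −5 and −6), so each is injective on its own interval.
The left piece maps (−∞, 1) onto (−17, ∞); the right piece maps [1, ∞) onto (−∞, −15].
These images overlap. In particular σ(1) = −15 (right piece), and solving −5x − 12 = −15 on the left piece gives x = 3/5 < 1.
So σ(3/5) = σ(1) with 3/5 ≠ 1, and σ is not injective, hence not bijective. This x = 3/5 is the requested value below 1.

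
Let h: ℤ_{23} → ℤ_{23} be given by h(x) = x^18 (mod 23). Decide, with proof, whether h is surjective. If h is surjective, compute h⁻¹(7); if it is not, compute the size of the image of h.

h(11): Repeated squaring mod 23: 11^1 ≡ 11, 11^2 ≡ 11² = 121 ≡ 6, 11^4 ≡ 6² = 36 ≡ 13, 11^8 ≡ 13² = 169 ≡ 8, 11^16 ≡ 8² = 64 ≡ 18. Since 18 = 16 + 2, 11^18 ≡ 18·6: 18·6 = 108 ≡ 16. So 11^18 ≡ 16 (mod 23).
h(12): Repeated squaring mod 23: 12^1 ≡ 12, 12^2 ≡ 12² = 144 ≡ 6, 12^4 ≡ 6² = 36 ≡ 13, 12^8 ≡ 13² = 169 ≡ 8, 12^16 ≡ 8² = 64 ≡ 18. Since 18 = 16 + 2, 12^18 ≡ 18·6: 18·6 = 108 ≡ 16. So 12^18 ≡ 16 (mod 23).
So h(11) = h(12) = 16 while 11 ≠ 12, so h is not injective.
A non-injective map from the 23-element set ℤ_{23} to itself takes at most 22 distinct values, so it cannot be surjective. Therefore h is not surjective.
Since h is not surjective, we determine |image(h)|. Computing x^18 mod 23 for each x (by repeated squaring, reducing mod 23 at every step), the values h(0), h(1), …, h(22) are: 0, 1, 13, 2, 8, 6, 3, 18, 12, 4, 9, 16, 16, 9, 4, 12, 18, 3, 6, 8, 2, 13, 1.
The distinct values are {0, 1, 2, 3, 4, 6, 8, 9, 12, 13, 16, 18}; there are 12 of them.

12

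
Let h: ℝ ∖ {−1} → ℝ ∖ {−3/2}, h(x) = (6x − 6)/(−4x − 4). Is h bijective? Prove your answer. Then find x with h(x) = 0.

Suppose h(u) = h(v). Cross-multiplying: (6u − 6)(−4v − 4) = (6v − 6)(−4u − 4).
Expanding both sides and cancelling the symmetric terms leaves −48·(u − v) = 0. Since −48 ≠ 0, u = v. So h is injective.
For any y ≠ −3/2, solving y(−4x − 4) = 6x − 6 for x gives a well-defined x ≠ −1. So h is surjective.
Therefore h is bijective.
Solving h(x) = 0: cross-multiplying gives 6x − 6 = 0(−4x − 4), which rearranges to 6x = 6, so x = 1.

1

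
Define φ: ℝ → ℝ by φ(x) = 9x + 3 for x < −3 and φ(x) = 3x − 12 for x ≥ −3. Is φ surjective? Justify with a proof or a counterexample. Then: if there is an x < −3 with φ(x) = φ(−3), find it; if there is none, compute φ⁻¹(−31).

Both pieces are strictly increasing (slopes 9 and 3), so each is injective on its own interval.
The left piece maps (−∞, −3) onto (−∞, −24); the right piece maps [−3, ∞) onto [−21, ∞).
The union (−∞, −24) ∪ [−21, ∞) omits the interval between −24 and −21; in particular −24 has no preimage. So φ is not surjective.
Because the two images are disjoint, no x < −3 has φ(x) = φ(−3), so we compute φ⁻¹(−31): −31 lies in (−∞, −24), so solve 9x + 3 = −31: x = (−31 − 3)/9 = −34/9.

-34/9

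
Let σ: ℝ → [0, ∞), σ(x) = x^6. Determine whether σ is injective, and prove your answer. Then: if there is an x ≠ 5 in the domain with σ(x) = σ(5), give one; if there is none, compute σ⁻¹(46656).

σ(5) = 15625 = (−5)^6 = σ(−5) (since 6 is even), with 5 ≠ −5. So σ is not injective.
For the follow-up, such an x exists: taking x = −5 ∈ ℝ gives σ(−5) = 15625 = σ(5) with −5 ≠ 5.

-5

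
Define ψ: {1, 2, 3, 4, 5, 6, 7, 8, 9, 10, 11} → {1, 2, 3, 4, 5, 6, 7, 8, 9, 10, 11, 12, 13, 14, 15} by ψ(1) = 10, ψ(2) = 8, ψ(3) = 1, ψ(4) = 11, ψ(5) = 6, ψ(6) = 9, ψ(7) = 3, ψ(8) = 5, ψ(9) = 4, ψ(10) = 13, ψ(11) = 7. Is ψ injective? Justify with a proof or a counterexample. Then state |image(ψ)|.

The values ψ(1), …, ψ(11) are 10, 8, 1, 11, 6, 9, 3, 5, 4, 13, 7 — all distinct.
So ψ(u) = ψ(v) only when u = v, and ψ is injective.
The image of ψ is {1, 3, 4, 5, 6, 7, 8, 9, 10, 11, 13}, which has 11 elements.

11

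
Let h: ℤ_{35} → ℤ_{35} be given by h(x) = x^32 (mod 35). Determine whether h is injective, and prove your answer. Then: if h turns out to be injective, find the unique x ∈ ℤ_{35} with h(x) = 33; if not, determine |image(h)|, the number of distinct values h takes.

h(3): Repeated squaring mod 35: 3^1 ≡ 3, 3^2 ≡ 3² = 9, 3^4 ≡ 9² = 81 ≡ 11, 3^8 ≡ 11² = 121 ≡ 16, 3^16 ≡ 16² = 256 ≡ 11, 3^32 ≡ 11² = 121 ≡ 16. So 3^32 ≡ 16 (mod 35).
h(4): Repeated squaring mod 35: 4^1 ≡ 4, 4^2 ≡ 4² = 16, 4^4 ≡ 16² = 256 ≡ 11, 4^8 ≡ 11² = 121 ≡ 16, 4^16 ≡ 16² = 256 ≡ 11, 4^32 ≡ 11² = 121 ≡ 16. So 4^32 ≡ 16 (mod 35).
So h(3) = h(4) = 16 while 3 ≠ 4, hence h is not injective.
Since h is not injective, we determine |image(h)|. Computing x^32 mod 35 for each x (by repeated squaring, reducing mod 35 at every step), the values h(0), h(1), …, h(34) are: 0, 1, 11, 16, 16, 25, 1, 21, 1, 11, 30, 16, 11, 1, 21, 15, 11, 16, 16, 11, 15, 21, 1, 11, 16, 30, 11, 1, 21, 1, 25, 16, 16, 11, 1.
The distinct values are {0, 1, 11, 15, 16, 21, 25, 30}; there are 8 of them.

8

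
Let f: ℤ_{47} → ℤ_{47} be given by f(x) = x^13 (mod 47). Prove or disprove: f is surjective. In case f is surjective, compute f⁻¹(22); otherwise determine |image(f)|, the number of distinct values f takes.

Since 47 is prime, the nonzero elements of ℤ_{47} form a cyclic group of order 46.
As gcd(13, 46) = 1, raising to the 13th power is a bijection on this group: if x_1^13 ≡ x_2^13 then (x_1x_2^{−1})^13 = 1, and the only element of order dividing gcd(13, 46) = 1 is 1, so x_1 = x_2.
With f(0) = 0 this makes f injective on all of ℤ_{47}, hence bijective (finite equal-size domain and codomain). In particular f is surjective.
Since f is surjective, we find the preimage of 22. The inverse of x ↦ x^13 on (ℤ_{47})^× is x ↦ x^39, because 13·39 = 507 = 11·46 + 1 ≡ 1 (mod 46) and x^{46} = 1 for x ≠ 0 (Fermat). So f⁻¹(22) = 22^39 mod 47.
Repeated squaring mod 47: 22^1 ≡ 22, 22^2 ≡ 22² = 484 ≡ 14, 22^4 ≡ 14² = 196 ≡ 8, 22^8 ≡ 8² = 64 ≡ 17, 22^16 ≡ 17² = 289 ≡ 7, 22^32 ≡ 7² = 49 ≡ 2. Since 39 = 32 + 4 + 2 + 1, 22^39 ≡ 2·8·14·22: 2·8 = 16, then 16·14 = 224 ≡ 36, then 36·22 = 792 ≡ 40. So 22^39 ≡ 40 (mod 47).
Hence f⁻¹(22) = 40.

40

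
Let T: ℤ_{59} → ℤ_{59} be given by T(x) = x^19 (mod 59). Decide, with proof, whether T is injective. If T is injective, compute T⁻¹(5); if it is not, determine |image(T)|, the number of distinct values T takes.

Since 59 is prime, the nonzero elements of ℤ_{59} form a cyclic group of order 58.
As gcd(19, 58) = 1, raising to the 19th power is a bijection on this group: if a^19 ≡ b^19 then (ab^{−1})^19 = 1, and the only element of order dividing gcd(19, 58) = 1 is 1, so a = b.
With T(0) = 0 this makes T injective on all of ℤ_{59}, hence bijective (finite equal-size domain and codomain). In particular T is injective.
Since T is injective, we find the preimage of 5. The inverse of x ↦ x^19 on (ℤ_{59})^× is x ↦ x^55, because 19·55 = 1045 = 18·58 + 1 ≡ 1 (mod 58) and x^{58} = 1 for x ≠ 0 (Fermat). So T⁻¹(5) = 5^55 mod 59.
Repeated squaring mod 59: 5^1 ≡ 5, 5^2 ≡ 5² = 25, 5^4 ≡ 25² = 625 ≡ 35, 5^8 ≡ 35² = 1225 ≡ 45, 5^16 ≡ 45² = 2025 ≡ 19, 5^32 ≡ 19² = 361 ≡ 7. Since 55 = 32 + 16 + 4 + 2 + 1, 5^55 ≡ 7·19·35·25·5: 7·19 = 133 ≡ 15, then 15·35 = 525 ≡ 53, then 53·25 = 1325 ≡ 27, then 27·5 = 135 ≡ 17. So 5^55 ≡ 17 (mod 59).
Hence T⁻¹(5) = 17.

17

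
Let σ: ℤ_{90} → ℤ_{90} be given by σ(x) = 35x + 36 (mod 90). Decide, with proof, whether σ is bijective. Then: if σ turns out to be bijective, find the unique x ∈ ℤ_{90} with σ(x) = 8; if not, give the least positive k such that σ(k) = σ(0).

We have gcd(35, 90) = 5 > 1. Taking u = 0 and v = 18: σ(0) = 36 and σ(18) = 35·18 + 36 = 666 ≡ 36 (mod 90).
So σ(0) = σ(18) while 0 ≠ 18, so σ is not injective, hence not bijective.
Since σ is not bijective, we find the least positive k with σ(k) = σ(0): this means 35k ≡ 0 (mod 90), i.e. 90 ∣ 35k. Since gcd(35, 90) = 5, dividing through by 5 this holds exactly when 18 ∣ 7k, and as gcd(7, 18) = 1, exactly when 18 ∣ k.
The smallest positive such k is 18.

18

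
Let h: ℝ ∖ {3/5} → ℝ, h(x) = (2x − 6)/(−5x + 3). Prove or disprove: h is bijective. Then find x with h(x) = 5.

If h(x) = −2/5, cross-multiplying gives −5(2x − 6) = 2(−5x + 3), which simplifies to 30 = 6 — false.  So −2/5 has no preimage and h is not surjective.
Hence h is not bijective.
Solving h(x) = 5: cross-multiplying gives 2x − 6 = 5(−5x + 3), which rearranges to 27x = 21, so x = 7/9.

7/9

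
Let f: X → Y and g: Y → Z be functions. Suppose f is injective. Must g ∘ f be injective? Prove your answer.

No. Take X = Y = Z = {1, 2, 3}, f = identity (injective), and g(x) = 1 for every x.
Then (g ∘ f)(1) = 1 = (g ∘ f)(3) with 1 ≠ 3, so g ∘ f is not injective.

not injective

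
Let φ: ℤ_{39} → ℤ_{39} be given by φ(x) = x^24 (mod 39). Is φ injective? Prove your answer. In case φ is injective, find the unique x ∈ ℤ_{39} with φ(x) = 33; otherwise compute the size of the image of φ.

4

φ(1) = 1^24 = 1.
φ(2): Repeated squaring mod 39: 2^1 ≡ 2, 2^2 ≡ 2² = 4, 2^4 ≡ 4² = 16, 2^8 ≡ 16² = 256 ≡ 22, 2^16 ≡ 22² = 484 ≡ 16. Since 24 = 16 + 8, 2^24 ≡ 16·22: 16·22 = 352 ≡ 1. So 2^24 ≡ 1 (mod 39).
So φ(1) = φ(2) = 1 while 1 ≠ 2, thus φ is not injective.
Since φ is not injective, we determine |image(φ)|. Computing x^24 mod 39 for each x (by repeated squaring, reducing mod 39 at every step), the values φ(0), φ(1), …, φ(38) are: 0, 1, 1, 27, 1, 1, 27, 1, 1, 27, 1, 1, 27, 13, 1, 27, 1, 1, 27, 1, 1, 27, 1, 1, 27, 1, 13, 27, 1, 1, 27, 1, 1, 27, 1, 1, 27, 1, 1.
The distinct values are {0, 1, 13, 27}; there are 4 of them.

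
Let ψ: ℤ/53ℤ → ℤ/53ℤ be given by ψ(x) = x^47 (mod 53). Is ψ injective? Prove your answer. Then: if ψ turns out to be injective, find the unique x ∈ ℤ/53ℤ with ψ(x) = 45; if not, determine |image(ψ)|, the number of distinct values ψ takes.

14

Since 53 is prime, the nonzero elements of ℤ/53ℤ form a cyclic group of order 52.
As gcd(47, 52) = 1, raising to the 47th power is a bijection on this group: if u^47 ≡ v^47 then (uv^{−1})^47 = 1, and the only element of order dividing gcd(47, 52) = 1 is 1, so u = v.
With ψ(0) = 0 this makes ψ injective on all of ℤ/53ℤ, hence bijective (finite equal-size domain and codomain). In particular ψ is injective.
Since ψ is injective, we find the preimage of 45. The inverse of x ↦ x^47 on (ℤ/53ℤ)^× is x ↦ x^31, because 47·31 = 1457 = 28·52 + 1 ≡ 1 (mod 52) and x^{52} = 1 for x ≠ 0 (Fermat). So ψ⁻¹(45) = 45^31 mod 53.
Repeated squaring mod 53: 45^1 ≡ 45, 45^2 ≡ 45² = 2025 ≡ 11, 45^4 ≡ 11² = 121 ≡ 15, 45^8 ≡ 15² = 225 ≡ 13, 45^16 ≡ 13² = 169 ≡ 10. Since 31 = 16 + 8 + 4 + 2 + 1, 45^31 ≡ 10·13·15·11·45: 10·13 = 130 ≡ 24, then 24·15 = 360 ≡ 42, then 42·11 = 462 ≡ 38, then 38·45 = 1710 ≡ 14. So 45^31 ≡ 14 (mod 53).
Hence ψ⁻¹(45) = 14.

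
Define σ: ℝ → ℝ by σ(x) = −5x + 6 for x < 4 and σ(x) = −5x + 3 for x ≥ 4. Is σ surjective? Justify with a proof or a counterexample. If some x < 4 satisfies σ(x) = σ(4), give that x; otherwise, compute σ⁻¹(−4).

2

Both pieces are strictly decreasing (slopes −5 and −5), so each is injective on its own interval.
The left piece maps (−∞, 4) onto (−14, ∞); the right piece maps [4, ∞) onto (−∞, −17].
The union (−14, ∞) ∪ (−∞, −17] omits the interval between −14 and −17; in particular −14 has no preimage. So σ is not surjective.
Because the two images are disjoint, no x < 4 has σ(x) = σ(4), so we compute σ⁻¹(−4): −4 lies in (−14, ∞), so solve −5x + 6 = −4: x = (−4 − 6)/(−5) = 2.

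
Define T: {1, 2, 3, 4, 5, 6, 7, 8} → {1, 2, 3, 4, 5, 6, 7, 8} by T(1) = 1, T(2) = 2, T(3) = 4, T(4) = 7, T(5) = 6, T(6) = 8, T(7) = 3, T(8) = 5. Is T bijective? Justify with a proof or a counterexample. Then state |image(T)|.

The values 1, 2, 4, 7, 6, 8, 3, 5 are a permutation of {1, 2, 3, 4, 5, 6, 7, 8}: each element appears exactly once.
So T is injective and surjective, hence bijective.
The image of T is {1, 2, 3, 4, 5, 6, 7, 8}, which has 8 elements.

8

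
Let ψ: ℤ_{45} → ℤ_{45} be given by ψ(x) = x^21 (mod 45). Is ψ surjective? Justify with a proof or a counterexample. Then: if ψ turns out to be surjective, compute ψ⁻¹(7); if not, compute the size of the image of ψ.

15

ψ(0) = 0^21 = 0.
ψ(15): Repeated squaring mod 45: 15^1 ≡ 15, 15^2 ≡ 15² = 225 ≡ 0, 15^4 ≡ 0² = 0, 15^8 ≡ 0² = 0, 15^16 ≡ 0² = 0. Since 21 = 16 + 4 + 1, 15^21 ≡ 0·0·15: 0·0 = 0, then 0·15 = 0. So 15^21 ≡ 0 (mod 45).
So ψ(0) = ψ(15) = 0 while 0 ≠ 15, hence ψ is not injective.
A non-injective map from the 45-element set ℤ_{45} to itself takes at most 44 distinct values, so it cannot be surjective. Hence ψ is not surjective.
Since ψ is not surjective, we determine |image(ψ)|. Computing x^21 mod 45 for each x (by repeated squaring, reducing mod 45 at every step), the values ψ(0), ψ(1), …, ψ(44) are: 0, 1, 17, 18, 19, 35, 36, 37, 8, 9, 10, 26, 27, 28, 44, 0, 1, 17, 18, 19, 35, 36, 37, 8, 9, 10, 26, 27, 28, 44, 0, 1, 17, 18, 19, 35, 36, 37, 8, 9, 10, 26, 27, 28, 44.
The distinct values are {0, 1, 8, 9, 10, 17, 18, 19, 26, 27, 28, 35, 36, 37, 44}; there are 15 of them.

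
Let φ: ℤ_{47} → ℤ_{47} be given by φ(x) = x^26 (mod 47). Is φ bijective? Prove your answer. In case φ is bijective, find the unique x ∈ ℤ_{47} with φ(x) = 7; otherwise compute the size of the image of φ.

24

φ(23): Repeated squaring mod 47: 23^1 ≡ 23, 23^2 ≡ 23² = 529 ≡ 12, 23^4 ≡ 12² = 144 ≡ 3, 23^8 ≡ 3² = 9, 23^16 ≡ 9² = 81 ≡ 34. Since 26 = 16 + 8 + 2, 23^26 ≡ 34·9·12: 34·9 = 306 ≡ 24, then 24·12 = 288 ≡ 6. So 23^26 ≡ 6 (mod 47).
φ(24): Repeated squaring mod 47: 24^1 ≡ 24, 24^2 ≡ 24² = 576 ≡ 12, 24^4 ≡ 12² = 144 ≡ 3, 24^8 ≡ 3² = 9, 24^16 ≡ 9² = 81 ≡ 34. Since 26 = 16 + 8 + 2, 24^26 ≡ 34·9·12: 34·9 = 306 ≡ 24, then 24·12 = 288 ≡ 6. So 24^26 ≡ 6 (mod 47).
So φ(23) = φ(24) = 6 while 23 ≠ 24, thus φ is not injective, hence not bijective.
Since φ is not bijective, we determine |image(φ)|. Computing x^26 mod 47 for each x (by repeated squaring, reducing mod 47 at every step), the values φ(0), φ(1), …, φ(46) are: 0, 1, 8, 27, 17, 16, 28, 14, 42, 24, 34, 32, 36, 12, 18, 9, 7, 25, 4, 3, 37, 2, 21, 6, 6, 21, 2, 37, 3, 4, 25, 7, 9, 18, 12, 36, 32, 34, 24, 42, 14, 28, 16, 17, 27, 8, 1.
The distinct values are {0, 1, 2, 3, 4, 6, 7, 8, 9, 12, 14, 16, 17, 18, 21, 24, 25, 27, 28, 32, 34, 36, 37, 42}; there are 24 of them.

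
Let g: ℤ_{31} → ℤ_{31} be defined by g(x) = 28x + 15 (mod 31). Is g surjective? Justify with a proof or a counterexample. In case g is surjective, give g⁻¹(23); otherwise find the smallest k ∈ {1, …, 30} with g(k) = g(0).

18

Since gcd(28, 31) = 1, 28 is invertible modulo 31. Euclid's algorithm: 31 = 1·28 + 3, 28 = 9·3 + 1; back-substituting gives 1 = 10·28 − 9·31, so 28⁻¹ ≡ 10 (mod 31).
Then y ↦ 10(y − 15) is a two-sided inverse to g, so every y ∈ ℤ_{31} has a preimage.
So g is surjective.
Since g is surjective, we compute g⁻¹(23): solve 28x + 15 ≡ 23 (mod 31), i.e. 28x ≡ 8 (mod 31).
Multiplying by 28⁻¹ = 10 gives x ≡ 10·8 = 80 = 2·31 + 18 ≡ 18 (mod 31).
Check: g(18) = 28·18 + 15 = 519 = 16·31 + 23 ≡ 23 (mod 31).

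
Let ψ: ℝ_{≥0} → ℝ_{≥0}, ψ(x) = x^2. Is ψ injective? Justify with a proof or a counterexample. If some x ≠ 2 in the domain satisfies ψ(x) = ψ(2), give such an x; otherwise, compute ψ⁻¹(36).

On ℝ_{≥0}, x ↦ x^2 is strictly increasing, so ψ(x_1) = ψ(x_2) forces x_1 = x_2. Therefore ψ is injective.
Since x ↦ x^2 is strictly increasing on ℝ_{≥0}, it is injective there, so no x ≠ 2 in the domain has ψ(x) = ψ(2). We therefore compute ψ⁻¹(36) = 36^{1/2} = 6 (indeed 6^2 = 36).

6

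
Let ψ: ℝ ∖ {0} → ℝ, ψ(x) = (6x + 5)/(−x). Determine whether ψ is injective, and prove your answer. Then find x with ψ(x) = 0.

-5/6

Suppose ψ(a) = ψ(b). Cross-multiplying: (6a + 5)(−b) = (6b + 5)(−a).
Expanding both sides and cancelling the symmetric terms leaves 5·(a − b) = 0. Since 5 ≠ 0, a = b. Therefore ψ is injective.
Solving ψ(x) = 0: cross-multiplying gives 6x + 5 = 0(−x), which rearranges to 6x = −5, so x = −5/6.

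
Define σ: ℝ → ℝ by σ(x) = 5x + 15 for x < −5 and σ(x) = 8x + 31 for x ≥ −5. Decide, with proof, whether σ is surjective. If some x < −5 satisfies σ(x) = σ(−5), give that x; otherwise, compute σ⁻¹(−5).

Both pieces are strictly increasing (slopes 5 and 8), so each is injective on its own interval.
The left piece maps (−∞, −5) onto (−∞, −10); the right piece maps [−5, ∞) onto [−9, ∞).
The union (−∞, −10) ∪ [−9, ∞) omits the interval between −10 and −9; in particular −10 has no preimage. So σ is not surjective.
Because the two images are disjoint, no x < −5 has σ(x) = σ(−5), so we compute σ⁻¹(−5): −5 lies in [−9, ∞), so solve 8x + 31 = −5: x = (−5 − 31)/8 = −9/2.

-9/2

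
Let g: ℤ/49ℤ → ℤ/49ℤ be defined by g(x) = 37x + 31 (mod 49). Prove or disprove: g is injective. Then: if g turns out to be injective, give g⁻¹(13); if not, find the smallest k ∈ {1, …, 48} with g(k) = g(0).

If g(x_1) = g(x_2), then 37x_1 ≡ 37x_2 (mod 49). Because gcd(37, 49) = 1, we may cancel 37 to get x_1 ≡ x_2 (mod 49).
Hence g is injective.
We now compute 37⁻¹ mod 49 explicitly. Euclid's algorithm: 49 = 1·37 + 12, 37 = 3·12 + 1; back-substituting gives 1 = 4·37 − 3·49, so 37⁻¹ ≡ 4 (mod 49).
Since g is injective, we find g⁻¹(13): we need 37x ≡ 13 − 31 ≡ 31 (mod 49). Using 37⁻¹ = 4: x ≡ 4·31 = 124 = 2·49 + 26, so x = 26.
Check: g(26) = 37·26 + 31 = 993 = 20·49 + 13 ≡ 13 (mod 49).

26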